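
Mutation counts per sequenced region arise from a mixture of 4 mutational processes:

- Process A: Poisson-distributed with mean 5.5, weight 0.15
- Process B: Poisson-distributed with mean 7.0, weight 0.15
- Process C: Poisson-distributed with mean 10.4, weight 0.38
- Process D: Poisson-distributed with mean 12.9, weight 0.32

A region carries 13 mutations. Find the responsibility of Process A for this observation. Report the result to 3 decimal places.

Apply Bayes' rule: the posterior for each component is proportional to its prior times its likelihood at x.
Evaluate each component's likelihood at the observed value:
  L_A = 0.00276576
  L_B = 0.0141884
  L_C = 0.0813749
  L_D = 0.109897
Unnormalised posteriors:
  π_A·L_A = 0.15 × 0.00276576 = 0.000414864
  π_B·L_B = 0.15 × 0.0141884 = 0.00212826
  π_C·L_C = 0.38 × 0.0813749 = 0.0309225
  π_D·L_D = 0.32 × 0.109897 = 0.0351671
Evidence: 0.000414864 + 0.00212826 + 0.0309225 + 0.0351671 = 0.0686327
So the posterior for Process A is 0.000414864 / 0.0686327 ≈ 0.006.

0.006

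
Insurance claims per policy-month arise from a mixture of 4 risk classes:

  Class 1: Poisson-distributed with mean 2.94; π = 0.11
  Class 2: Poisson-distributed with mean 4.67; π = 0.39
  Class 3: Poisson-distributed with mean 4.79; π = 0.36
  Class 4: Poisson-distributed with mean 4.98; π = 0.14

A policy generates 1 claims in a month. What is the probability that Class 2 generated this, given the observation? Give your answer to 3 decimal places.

By Bayes' theorem, P(k | x) = w_k f_k(x) / Σ_j w_j f_j(x).
Component likelihoods at x = 1 claims:
  L_1 = e^(−2.94)·2.94^1/1! = 0.155425
  L_2 = e^(−4.67)·4.67^1/1! = 0.0437685
  L_3 = e^(−4.79)·4.79^1/1! = 0.0398167
  L_4 = e^(−4.98)·4.98^1/1! = 0.0342328
Unnormalised posteriors:
  w_1·L_1 = 0.11 × 0.155425 = 0.0170968
  w_2·L_2 = 0.39 × 0.0437685 = 0.0170697
  w_3·L_3 = 0.36 × 0.0398167 = 0.014334
  w_4·L_4 = 0.14 × 0.0342328 = 0.0047926
Sum: 0.0170968 + 0.0170697 + 0.014334 + 0.0047926 = 0.0532931
So the posterior for Class 2 is 0.0170697 / 0.0532931 ≈ 0.320.

0.320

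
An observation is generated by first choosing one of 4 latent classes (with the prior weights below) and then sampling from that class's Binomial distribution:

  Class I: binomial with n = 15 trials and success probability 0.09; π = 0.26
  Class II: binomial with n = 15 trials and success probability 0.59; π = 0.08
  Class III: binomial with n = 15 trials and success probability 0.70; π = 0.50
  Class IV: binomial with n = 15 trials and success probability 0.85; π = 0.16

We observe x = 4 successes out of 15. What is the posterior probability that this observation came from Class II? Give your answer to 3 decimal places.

0.079

P(component k | x) = π_k·f_k(x) / marginal(x), where marginal(x) = Σ_j π_j·f_j(x).
Component likelihoods at x = 4 successes out of 15:
  L_I = 0.0317364
  L_II = 0.00910255
  L_III = 0.000580575
  L_IV = 6.16328e-07
Unnormalised posteriors:
  π_I·L_I = 0.26 × 0.0317364 = 0.00825147
  π_II·L_II = 0.08 × 0.00910255 = 0.000728204
  π_III·L_III = 0.50 × 0.000580575 = 0.000290288
  π_IV·L_IV = 0.16 × 6.16328e-07 = 9.86125e-08
Sum: 0.00825147 + 0.000728204 + 0.000290288 + 9.86125e-08 = 0.00927006
So the posterior for Class II is 0.000728204 / 0.00927006 ≈ 0.079.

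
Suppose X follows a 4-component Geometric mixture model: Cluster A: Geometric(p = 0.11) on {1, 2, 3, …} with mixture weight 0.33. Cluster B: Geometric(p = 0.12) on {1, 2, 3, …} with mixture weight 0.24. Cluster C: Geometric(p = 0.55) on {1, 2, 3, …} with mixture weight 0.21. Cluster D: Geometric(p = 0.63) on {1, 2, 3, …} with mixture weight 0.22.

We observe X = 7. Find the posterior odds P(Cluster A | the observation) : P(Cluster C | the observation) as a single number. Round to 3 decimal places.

Since P(k|x) ∝ π_k f_k(x), the posterior odds are π_i f_i(x) / (π_j f_j(x)).
Geometric probabilities:
  p_A = 0.11·(1−0.11)^6 = 0.11·0.496981 = 0.0546679
  p_B = 0.12·(1−0.12)^6 = 0.12·0.464404 = 0.0557285
  p_C = 0.55·(1−0.55)^6 = 0.55·0.00830377 = 0.00456707
  p_D = 0.63·(1−0.63)^6 = 0.63·0.00256573 = 0.00161641
Posterior odds = (π_A·p_A) / (π_C·p_C) = (0.33·0.0546679) / (0.21·0.00456707) = 0.0180404 / 0.000959085 ≈ 18.810

18.810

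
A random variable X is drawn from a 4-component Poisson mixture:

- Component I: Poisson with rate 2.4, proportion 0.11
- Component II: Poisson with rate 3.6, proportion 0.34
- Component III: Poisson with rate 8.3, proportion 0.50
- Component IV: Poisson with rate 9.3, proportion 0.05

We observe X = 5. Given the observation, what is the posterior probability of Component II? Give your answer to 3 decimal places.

0.483

Apply Bayes' rule: the posterior for each component is proportional to its prior times its likelihood at x.
Poisson probabilities:
  f_I = e^(−2.4)·2.4^5/5! = 0.0601961
  f_II = e^(−3.6)·3.6^5/5! = 0.13768
  f_III = e^(−8.3)·8.3^5/5! = 0.0815765
  f_IV = e^(−9.3)·9.3^5/5! = 0.0530023
Weight by the priors:
  π_I·f_I = 0.11 × 0.0601961 = 0.00662157
  π_II·f_II = 0.34 × 0.13768 = 0.0468112
  π_III·f_III = 0.50 × 0.0815765 = 0.0407882
  π_IV·f_IV = 0.05 × 0.0530023 = 0.00265012
Denominator: 0.00662157 + 0.0468112 + 0.0407882 + 0.00265012 = 0.0968712
P(Component II | x) ≈ 0.483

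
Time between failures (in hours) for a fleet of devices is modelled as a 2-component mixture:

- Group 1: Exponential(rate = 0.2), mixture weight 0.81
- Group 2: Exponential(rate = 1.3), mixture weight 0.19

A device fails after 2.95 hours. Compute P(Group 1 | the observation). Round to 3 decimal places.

The responsibility of component k is π_k f_k(x) divided by Σ_j π_j f_j(x).
Component likelihoods at x = 2.95 hours:
  p_1 = 0.2·e^(−0.2·2.95) = 0.2·e^(−0.5900) = 0.110865
  p_2 = 1.3·e^(−1.3·2.95) = 1.3·e^(−3.8350) = 0.0280817
Prior × likelihood for each component:
  π_1·p_1 = 0.81 × 0.110865 = 0.089801
  π_2·p_2 = 0.19 × 0.0280817 = 0.00533553
Denominator: 0.089801 + 0.00533553 = 0.0951366
P(Group 1 | the observation) ≈ 0.944

0.944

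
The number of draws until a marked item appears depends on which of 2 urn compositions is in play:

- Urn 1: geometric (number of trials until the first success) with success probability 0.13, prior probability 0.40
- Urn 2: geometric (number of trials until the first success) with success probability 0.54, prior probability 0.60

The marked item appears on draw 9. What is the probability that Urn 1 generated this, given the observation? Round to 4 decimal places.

The responsibility of component k is P(Z=k) f_k(x) divided by Σ_j P(Z=j) f_j(x).
Component likelihoods at x = 9:
  f_1 = 0.13·(1−0.13)^8 = 0.13·0.328212 = 0.0426675
  f_2 = 0.54·(1−0.54)^8 = 0.54·0.00200476 = 0.00108257
Prior × likelihood for each component:
  P(Z=1)·f_1 = 0.40 × 0.0426675 = 0.017067
  P(Z=2)·f_2 = 0.60 × 0.00108257 = 0.000649543
Marginal: 0.017067 + 0.000649543 = 0.0177165
So the posterior for Urn 1 is 0.017067 / 0.0177165 ≈ 0.9633.

0.9633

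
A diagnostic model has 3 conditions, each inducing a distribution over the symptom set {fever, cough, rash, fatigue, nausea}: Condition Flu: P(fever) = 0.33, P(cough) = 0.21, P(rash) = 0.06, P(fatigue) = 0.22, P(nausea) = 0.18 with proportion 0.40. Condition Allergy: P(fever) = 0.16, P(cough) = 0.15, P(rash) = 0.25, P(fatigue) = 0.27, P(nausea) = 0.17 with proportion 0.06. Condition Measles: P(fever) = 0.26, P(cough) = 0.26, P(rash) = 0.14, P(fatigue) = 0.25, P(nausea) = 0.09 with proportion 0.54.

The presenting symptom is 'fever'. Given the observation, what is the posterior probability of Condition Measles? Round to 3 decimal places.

0.498

Posterior ∝ prior × likelihood, so P(k | x) ∝ π_k f_k(x); normalise over all components.
Evaluate each component's likelihood at the observed value:
  L_Flu = P(fever | comp) = 0.33
  L_Allergy = P(fever | comp) = 0.16
  L_Measles = P(fever | comp) = 0.26
Weight by the priors:
  π_Flu·L_Flu = 0.40 × 0.33 = 0.132
  π_Allergy·L_Allergy = 0.06 × 0.16 = 0.0096
  π_Measles·L_Measles = 0.54 × 0.26 = 0.1404
Sum: 0.132 + 0.0096 + 0.1404 = 0.282
P(Condition Measles | the observation) ≈ 0.498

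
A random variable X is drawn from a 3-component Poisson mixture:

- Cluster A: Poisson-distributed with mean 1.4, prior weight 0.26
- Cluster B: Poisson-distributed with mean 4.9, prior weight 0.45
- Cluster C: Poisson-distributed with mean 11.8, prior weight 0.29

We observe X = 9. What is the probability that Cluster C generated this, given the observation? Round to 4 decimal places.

P(component k | x) = P(Z=k)·f_k(x) / marginal(x), where marginal(x) = Σ_j P(Z=j)·f_j(x).
Poisson probabilities:
  p_A = 1.40403e-05
  p_B = 0.0334163
  p_C = 0.0917276
Unnormalised posteriors:
  P(Z=A)·p_A = 0.26 × 1.40403e-05 = 3.65048e-06
  P(Z=B)·p_B = 0.45 × 0.0334163 = 0.0150373
  P(Z=C)·p_C = 0.29 × 0.0917276 = 0.026601
Marginal: 3.65048e-06 + 0.0150373 + 0.026601 = 0.041642
P(Cluster C | the observation) ≈ 0.6388

0.6388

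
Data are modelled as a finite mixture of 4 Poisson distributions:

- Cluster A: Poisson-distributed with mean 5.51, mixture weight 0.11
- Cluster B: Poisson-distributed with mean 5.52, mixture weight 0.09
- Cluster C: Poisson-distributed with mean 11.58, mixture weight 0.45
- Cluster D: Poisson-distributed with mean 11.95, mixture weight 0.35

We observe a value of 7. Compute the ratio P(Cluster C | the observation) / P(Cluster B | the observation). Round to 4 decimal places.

Posterior odds = (P(Z=i) f_i(x)) / (P(Z=j) f_j(x)); the normalising sum cancels.
Poisson probabilities:
  L_A = 0.123785
  L_B = 0.124119
  L_C = 0.0518083
  L_D = 0.0445991
0.0233137 / 0.0111707 ≈ 2.0870

2.0870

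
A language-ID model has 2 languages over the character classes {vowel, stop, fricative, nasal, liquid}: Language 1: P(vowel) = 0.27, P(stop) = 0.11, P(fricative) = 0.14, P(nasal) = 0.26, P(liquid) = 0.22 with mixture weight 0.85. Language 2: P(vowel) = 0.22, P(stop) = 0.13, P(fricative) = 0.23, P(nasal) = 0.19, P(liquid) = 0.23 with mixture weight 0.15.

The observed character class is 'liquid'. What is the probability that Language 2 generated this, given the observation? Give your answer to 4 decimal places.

0.1558

P(component k | x) = π_k·f_k(x) / marginal(x), where marginal(x) = Σ_j π_j·f_j(x).
Categorical probabilities:
  p_1 = P(liquid | comp) = 0.22
  p_2 = P(liquid | comp) = 0.23
Multiply by the mixture weights:
  π_1·p_1 = 0.85 × 0.22 = 0.187
  π_2·p_2 = 0.15 × 0.23 = 0.0345
Normaliser: 0.187 + 0.0345 = 0.2215
P(Language 2 | data) = 0.0345 / 0.2215 ≈ 0.1558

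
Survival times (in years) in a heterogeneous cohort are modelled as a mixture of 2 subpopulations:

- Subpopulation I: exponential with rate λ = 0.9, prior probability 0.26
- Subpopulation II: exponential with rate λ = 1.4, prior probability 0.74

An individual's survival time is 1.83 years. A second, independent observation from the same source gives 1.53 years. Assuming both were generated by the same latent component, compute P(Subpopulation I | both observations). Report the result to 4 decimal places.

Posterior ∝ prior × likelihood, so P(k | x) ∝ P(Z=k) f_k(x); normalise over all components.
Since both observations come from the same component, the likelihood for component k is f_k(x₁)·f_k(x₂).
  L_I = [0.173364] × [0.227101] = 0.0393712
  L_II = [0.10801] × [0.164388] = 0.0177556
Unnormalised posteriors:
  P(Z=I)·L_I = 0.26 × 0.0393712 = 0.0102365
  P(Z=II)·L_II = 0.74 × 0.0177556 = 0.0131391
Sum: 0.0102365 + 0.0131391 = 0.0233756
So the posterior for Subpopulation I is 0.0102365 / 0.0233756 ≈ 0.4379.

0.4379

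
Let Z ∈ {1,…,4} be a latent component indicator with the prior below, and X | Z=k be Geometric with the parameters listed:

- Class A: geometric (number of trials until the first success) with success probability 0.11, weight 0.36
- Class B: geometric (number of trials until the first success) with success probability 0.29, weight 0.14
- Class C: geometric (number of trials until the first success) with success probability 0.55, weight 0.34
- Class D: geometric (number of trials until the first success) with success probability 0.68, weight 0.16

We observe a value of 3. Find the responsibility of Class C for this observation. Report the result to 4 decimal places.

Posterior ∝ prior × likelihood, so P(k | x) ∝ w_k f_k(x); normalise over all components.
Component likelihoods at x = 3:
  L_A = 0.087131
  L_B = 0.146189
  L_C = 0.111375
  L_D = 0.069632
Unnormalised posteriors:
  w_A·L_A = 0.36 × 0.087131 = 0.0313672
  w_B·L_B = 0.14 × 0.146189 = 0.0204665
  w_C·L_C = 0.34 × 0.111375 = 0.0378675
  w_D·L_D = 0.16 × 0.069632 = 0.0111411
Sum: 0.0313672 + 0.0204665 + 0.0378675 + 0.0111411 = 0.100842
So the posterior for Class C is 0.0378675 / 0.100842 ≈ 0.3755.

0.3755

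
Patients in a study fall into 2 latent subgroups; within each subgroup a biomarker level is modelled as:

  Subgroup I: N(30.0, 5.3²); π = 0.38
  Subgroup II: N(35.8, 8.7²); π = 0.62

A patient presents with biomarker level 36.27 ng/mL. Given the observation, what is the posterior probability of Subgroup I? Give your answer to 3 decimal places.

Posterior ∝ prior × likelihood, so P(k | x) ∝ P(Z=k) f_k(x); normalise over all components.
Evaluate each component's likelihood at the observed value:
  L_I = (1/(5.3·√(2π)))·exp(−(36.27−30.0)²/(2·5.3²)) = 0.075272·exp(-0.69977) = 0.0373877
  L_II = (1/(8.7·√(2π)))·exp(−(36.27−35.8)²/(2·8.7²)) = 0.045855·exp(-0.00146) = 0.0457886
Prior × likelihood for each component:
  P(Z=I)·L_I = 0.38 × 0.0373877 = 0.0142073
  P(Z=II)·L_II = 0.62 × 0.0457886 = 0.0283889
Marginal: 0.0142073 + 0.0283889 = 0.0425963
So the posterior for Subgroup I is 0.0142073 / 0.0425963 ≈ 0.334.

0.334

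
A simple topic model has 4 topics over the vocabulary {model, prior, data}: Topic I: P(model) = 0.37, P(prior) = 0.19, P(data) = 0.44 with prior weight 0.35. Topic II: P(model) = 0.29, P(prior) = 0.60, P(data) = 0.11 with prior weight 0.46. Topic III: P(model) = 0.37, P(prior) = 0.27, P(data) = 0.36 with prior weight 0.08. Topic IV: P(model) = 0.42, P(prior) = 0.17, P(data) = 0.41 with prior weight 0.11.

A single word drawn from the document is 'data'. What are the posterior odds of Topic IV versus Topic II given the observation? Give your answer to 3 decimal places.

0.891

Posterior odds = (π_i f_i(x)) / (π_j f_j(x)); the normalising sum cancels.
Component likelihoods at x = 'data':
  p_I = 0.44
  p_II = 0.11
  p_III = 0.36
  p_IV = 0.41
Odds = (0.11/0.46) × (0.41/0.11) = 0.23913 × 3.72727 ≈ 0.891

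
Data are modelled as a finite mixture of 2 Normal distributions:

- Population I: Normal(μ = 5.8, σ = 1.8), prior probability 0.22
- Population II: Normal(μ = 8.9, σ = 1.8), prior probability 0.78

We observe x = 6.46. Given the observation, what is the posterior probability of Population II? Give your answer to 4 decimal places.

0.6021

Posterior ∝ prior × likelihood, so P(k | x) ∝ π_k f_k(x); normalise over all components.
Normal densities:
  f_I = 0.207226
  f_II = 0.0884347
Prior × likelihood for each component:
  π_I·f_I = 0.22 × 0.207226 = 0.0455896
  π_II·f_II = 0.78 × 0.0884347 = 0.0689791
Evidence: 0.0455896 + 0.0689791 = 0.114569
Responsibility of Population II: 0.0689791 / 0.114569 ≈ 0.6021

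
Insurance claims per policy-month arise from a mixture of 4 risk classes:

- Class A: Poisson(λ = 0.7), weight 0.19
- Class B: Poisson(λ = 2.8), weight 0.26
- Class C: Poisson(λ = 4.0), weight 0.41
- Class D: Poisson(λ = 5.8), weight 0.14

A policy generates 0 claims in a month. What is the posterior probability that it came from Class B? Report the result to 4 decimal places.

By Bayes' theorem, P(k | x) = w_k f_k(x) / Σ_j w_j f_j(x).
Evaluate each component's likelihood at the observed value:
  f_A = e^(−0.7)·0.7^0/0! = 0.496585
  f_B = e^(−2.8)·2.8^0/0! = 0.0608101
  f_C = e^(−4.0)·4.0^0/0! = 0.0183156
  f_D = e^(−5.8)·5.8^0/0! = 0.00302755
Weight by the priors:
  w_A·f_A = 0.19 × 0.496585 = 0.0943512
  w_B·f_B = 0.26 × 0.0608101 = 0.0158106
  w_C·f_C = 0.41 × 0.0183156 = 0.00750941
  w_D·f_D = 0.14 × 0.00302755 = 0.000423858
Sum: 0.0943512 + 0.0158106 + 0.00750941 + 0.000423858 = 0.118095
P(Class B | the observation) ≈ 0.1339

0.1339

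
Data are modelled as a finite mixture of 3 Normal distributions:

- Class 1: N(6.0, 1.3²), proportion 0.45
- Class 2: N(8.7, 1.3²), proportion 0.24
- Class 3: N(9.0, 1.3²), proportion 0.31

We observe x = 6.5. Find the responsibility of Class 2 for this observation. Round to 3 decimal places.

0.109

Apply Bayes' rule: the posterior for each component is proportional to its prior times its likelihood at x.
Normal densities:
  L_1 = (1/(1.3·√(2π)))·exp(−(6.5−6.0)²/(2·1.3²)) = 0.306879·exp(-0.07396) = 0.285
  L_2 = (1/(1.3·√(2π)))·exp(−(6.5−8.7)²/(2·1.3²)) = 0.306879·exp(-1.43195) = 0.0732955
  L_3 = (1/(1.3·√(2π)))·exp(−(6.5−9.0)²/(2·1.3²)) = 0.306879·exp(-1.84911) = 0.0482956
Unnormalised posteriors:
  w_1·L_1 = 0.45 × 0.285 = 0.12825
  w_2·L_2 = 0.24 × 0.0732955 = 0.0175909
  w_3·L_3 = 0.31 × 0.0482956 = 0.0149716
Marginal: 0.12825 + 0.0175909 + 0.0149716 = 0.160812
P(Class 2 | x) ≈ 0.109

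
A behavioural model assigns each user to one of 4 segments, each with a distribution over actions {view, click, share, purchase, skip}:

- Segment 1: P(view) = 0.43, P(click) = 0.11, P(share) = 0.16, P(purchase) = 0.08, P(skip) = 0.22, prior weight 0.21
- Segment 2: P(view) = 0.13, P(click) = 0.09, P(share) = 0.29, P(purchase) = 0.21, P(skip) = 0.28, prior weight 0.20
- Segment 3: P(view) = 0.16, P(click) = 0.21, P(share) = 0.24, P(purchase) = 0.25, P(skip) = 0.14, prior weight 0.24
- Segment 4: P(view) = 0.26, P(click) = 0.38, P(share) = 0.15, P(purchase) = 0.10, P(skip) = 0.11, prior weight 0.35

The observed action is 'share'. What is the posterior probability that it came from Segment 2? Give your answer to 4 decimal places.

0.2876

Posterior ∝ prior × likelihood, so P(k | x) ∝ w_k f_k(x); normalise over all components.
Evaluate each component's likelihood at the observed value:
  f_1 = P(share | comp) = 0.16
  f_2 = P(share | comp) = 0.29
  f_3 = P(share | comp) = 0.24
  f_4 = P(share | comp) = 0.15
Multiply by the mixture weights:
  w_1·f_1 = 0.21 × 0.16 = 0.0336
  w_2·f_2 = 0.20 × 0.29 = 0.058
  w_3·f_3 = 0.24 × 0.24 = 0.0576
  w_4·f_4 = 0.35 × 0.15 = 0.0525
Denominator: 0.0336 + 0.058 + 0.0576 + 0.0525 = 0.2017
Responsibility of Segment 2: 0.058 / 0.2017 ≈ 0.2876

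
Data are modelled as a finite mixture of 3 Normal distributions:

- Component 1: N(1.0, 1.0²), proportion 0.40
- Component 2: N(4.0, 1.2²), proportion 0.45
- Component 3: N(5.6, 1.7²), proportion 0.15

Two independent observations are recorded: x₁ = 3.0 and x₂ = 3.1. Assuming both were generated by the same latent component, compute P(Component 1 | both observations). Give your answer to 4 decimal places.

The responsibility of component k is π_k f_k(x) divided by Σ_j π_j f_j(x).
Since both observations come from the same component, the likelihood for component k is f_k(x₁)·f_k(x₂).
  f_1 = [0.053991] × [0.0439836] = 0.00237472
  f_2 = [0.234927] × [0.250948] = 0.0589543
  f_3 = [0.0728672] × [0.0795888] = 0.00579941
Weight by the priors:
  π_1·f_1 = 0.40 × 0.00237472 = 0.000949887
  π_2·f_2 = 0.45 × 0.0589543 = 0.0265294
  π_3·f_3 = 0.15 × 0.00579941 = 0.000869912
Sum: 0.000949887 + 0.0265294 + 0.000869912 = 0.0283492
Responsibility of Component 1: 0.000949887 / 0.0283492 ≈ 0.0335

0.0335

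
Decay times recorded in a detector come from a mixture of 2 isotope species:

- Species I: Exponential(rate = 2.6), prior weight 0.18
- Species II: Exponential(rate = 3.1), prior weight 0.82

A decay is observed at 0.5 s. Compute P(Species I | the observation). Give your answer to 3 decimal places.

Apply Bayes' rule: the posterior for each component is proportional to its prior times its likelihood at x.
Exponential densities:
  f_I = 0.708583
  f_II = 0.657969
Weight by the priors:
  π_I·f_I = 0.18 × 0.708583 = 0.127545
  π_II·f_II = 0.82 × 0.657969 = 0.539534
Normaliser: 0.127545 + 0.539534 = 0.667079
Responsibility of Species I: 0.127545 / 0.667079 ≈ 0.191

0.191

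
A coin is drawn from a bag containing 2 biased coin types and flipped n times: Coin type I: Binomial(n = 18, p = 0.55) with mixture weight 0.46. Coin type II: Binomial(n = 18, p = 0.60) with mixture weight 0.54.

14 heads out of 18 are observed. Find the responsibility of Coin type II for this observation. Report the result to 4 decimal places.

0.7125

P(component k | x) = P(Z=k)·f_k(x) / marginal(x), where marginal(x) = Σ_j P(Z=j)·f_j(x).
Component likelihoods at x = 14 heads out of 18:
  p_I = C(18,14)·0.55^14·0.45^4 = 3060·0.000231781·0.0410062 = 0.0290837
  p_II = C(18,14)·0.60^14·0.40^4 = 3060·0.000783642·0.0256 = 0.0613874
Prior × likelihood for each component:
  P(Z=I)·p_I = 0.46 × 0.0290837 = 0.0133785
  P(Z=II)·p_II = 0.54 × 0.0613874 = 0.0331492
Evidence: 0.0133785 + 0.0331492 = 0.0465277
P(Coin type II | 14 heads out of 18) ≈ 0.7125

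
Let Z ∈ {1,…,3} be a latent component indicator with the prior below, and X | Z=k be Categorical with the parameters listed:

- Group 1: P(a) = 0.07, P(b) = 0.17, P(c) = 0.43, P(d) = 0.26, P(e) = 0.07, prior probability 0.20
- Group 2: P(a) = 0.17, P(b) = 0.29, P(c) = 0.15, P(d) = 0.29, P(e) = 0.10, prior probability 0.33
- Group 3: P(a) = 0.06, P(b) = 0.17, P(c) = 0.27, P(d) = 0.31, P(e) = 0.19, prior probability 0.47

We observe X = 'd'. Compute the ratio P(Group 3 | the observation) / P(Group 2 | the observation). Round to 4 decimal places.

The posterior odds equal the prior odds times the likelihood ratio: (π_i/π_j)·(f_i(x)/f_j(x)).
Categorical probabilities:
  p_1 = P(d | comp) = 0.26
  p_2 = P(d | comp) = 0.29
  p_3 = P(d | comp) = 0.31
0.1457 / 0.0957 ≈ 1.5225

1.5225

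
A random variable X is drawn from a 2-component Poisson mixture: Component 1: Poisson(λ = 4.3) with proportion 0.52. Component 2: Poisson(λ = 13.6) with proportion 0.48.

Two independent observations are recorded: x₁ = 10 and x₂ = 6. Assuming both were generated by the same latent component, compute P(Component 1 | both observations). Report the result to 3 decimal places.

Apply Bayes' rule: the posterior for each component is proportional to its prior times its likelihood at x.
Since both observations come from the same component, the likelihood for component k is f_k(x₁)·f_k(x₂).
  L_1 = [e^(−4.3)·4.3^10/10! = 0.00808082] × [0.119127] = 0.000962647
  L_2 = [e^(−13.6)·13.6^10/10! = 0.0739982] × [0.0109017] = 0.000806709
Unnormalised posteriors:
  π_1·L_1 = 0.52 × 0.000962647 = 0.000500577
  π_2·L_2 = 0.48 × 0.000806709 = 0.00038722
Evidence: 0.000500577 + 0.00038722 = 0.000887797
P(Component 1 | data) ≈ 0.564

0.564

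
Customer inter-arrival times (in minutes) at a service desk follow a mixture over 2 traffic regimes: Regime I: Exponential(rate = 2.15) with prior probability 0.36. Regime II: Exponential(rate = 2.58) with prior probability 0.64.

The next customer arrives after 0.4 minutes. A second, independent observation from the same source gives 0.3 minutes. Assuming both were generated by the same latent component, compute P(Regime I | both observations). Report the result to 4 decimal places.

0.3455

P(component k | x) = π_k·f_k(x) / marginal(x), where marginal(x) = Σ_j π_j·f_j(x).
Since both observations come from the same component, the likelihood for component k is f_k(x₁)·f_k(x₂).
  f_I = [0.909798] × [1.12802] = 1.02627
  f_II = [0.919238] × [1.1898] = 1.09371
Multiply by the mixture weights:
  π_I·f_I = 0.36 × 1.02627 = 0.369459
  π_II·f_II = 0.64 × 1.09371 = 0.699977
Marginal: 0.369459 + 0.699977 = 1.06944
P(Regime I | x₁, x₂) ≈ 0.3455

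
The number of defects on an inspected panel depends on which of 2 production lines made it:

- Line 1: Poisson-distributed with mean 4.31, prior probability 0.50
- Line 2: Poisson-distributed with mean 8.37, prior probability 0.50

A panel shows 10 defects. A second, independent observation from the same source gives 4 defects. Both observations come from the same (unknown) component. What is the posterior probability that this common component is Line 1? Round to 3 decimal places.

P(component k | x) = w_k·f_k(x) / marginal(x), where marginal(x) = Σ_j w_j·f_j(x).
Since both observations come from the same component, the likelihood for component k is f_k(x₁)·f_k(x₂).
  p_1 = [0.00818843] × [0.193147] = 0.00158157
  p_2 = [0.107757] × [0.0473855] = 0.00510614
Multiply by the mixture weights:
  w_1·p_1 = 0.50 × 0.00158157 = 0.000790786
  w_2·p_2 = 0.50 × 0.00510614 = 0.00255307
Normaliser: 0.000790786 + 0.00255307 = 0.00334385
Responsibility of Line 1: 0.000790786 / 0.00334385 ≈ 0.236

0.236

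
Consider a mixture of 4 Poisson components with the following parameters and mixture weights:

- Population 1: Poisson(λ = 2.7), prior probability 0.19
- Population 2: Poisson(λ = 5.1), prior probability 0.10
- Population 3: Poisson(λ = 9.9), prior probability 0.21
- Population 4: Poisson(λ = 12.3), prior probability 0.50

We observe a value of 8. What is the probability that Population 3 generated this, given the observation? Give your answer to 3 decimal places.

Apply Bayes' rule: the posterior for each component is proportional to its prior times its likelihood at x.
Component likelihoods at x = 8:
  p_1 = 0.00470755
  p_2 = 0.0692052
  p_3 = 0.114827
  p_4 = 0.0591423
Prior × likelihood for each component:
  π_1·p_1 = 0.19 × 0.00470755 = 0.000894434
  π_2·p_2 = 0.10 × 0.0692052 = 0.00692052
  π_3·p_3 = 0.21 × 0.114827 = 0.0241138
  π_4·p_4 = 0.50 × 0.0591423 = 0.0295712
Evidence: 0.000894434 + 0.00692052 + 0.0241138 + 0.0295712 = 0.0614999
Responsibility of Population 3: 0.0241138 / 0.0614999 ≈ 0.392

0.392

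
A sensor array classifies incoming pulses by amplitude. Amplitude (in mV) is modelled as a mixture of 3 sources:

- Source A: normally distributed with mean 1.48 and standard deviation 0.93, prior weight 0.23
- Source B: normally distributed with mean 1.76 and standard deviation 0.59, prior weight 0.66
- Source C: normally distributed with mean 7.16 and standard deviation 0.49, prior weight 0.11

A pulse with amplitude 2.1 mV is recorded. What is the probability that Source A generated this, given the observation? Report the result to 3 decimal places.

The responsibility of component k is P(Z=k) f_k(x) divided by Σ_j P(Z=j) f_j(x).
Component likelihoods at x = 2.1 mV:
  f_A = (1/(0.93·√(2π)))·exp(−(2.1−1.48)²/(2·0.93²)) = 0.428970·exp(-0.22222) = 0.343492
  f_B = (1/(0.59·√(2π)))·exp(−(2.1−1.76)²/(2·0.59²)) = 0.676173·exp(-0.16604) = 0.572725
  f_C = (1/(0.49·√(2π)))·exp(−(2.1−7.16)²/(2·0.49²)) = 0.814168·exp(-53.31862) = 5.68503e-24
Multiply by the mixture weights:
  P(Z=A)·f_A = 0.23 × 0.343492 = 0.0790033
  P(Z=B)·f_B = 0.66 × 0.572725 = 0.377998
  P(Z=C)·f_C = 0.11 × 5.68503e-24 = 6.25353e-25
Marginal: 0.0790033 + 0.377998 + 6.25353e-25 = 0.457002
P(Source A | data) = 0.0790033 / 0.457002 ≈ 0.173

0.173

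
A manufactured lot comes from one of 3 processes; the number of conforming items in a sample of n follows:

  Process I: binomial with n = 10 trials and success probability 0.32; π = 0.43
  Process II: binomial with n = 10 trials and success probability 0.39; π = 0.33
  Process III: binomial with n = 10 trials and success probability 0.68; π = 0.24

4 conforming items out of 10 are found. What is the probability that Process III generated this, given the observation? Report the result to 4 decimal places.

By Bayes' theorem, P(k | x) = π_k f_k(x) / Σ_j π_j f_j(x).
Component likelihoods at x = 4 conforming items out of 10:
  p_I = 0.217707
  p_II = 0.250298
  p_III = 0.048212
Weight by the priors:
  π_I·p_I = 0.43 × 0.217707 = 0.0936141
  π_II·p_II = 0.33 × 0.250298 = 0.0825982
  π_III·p_III = 0.24 × 0.048212 = 0.0115709
Marginal: 0.0936141 + 0.0825982 + 0.0115709 = 0.187783
Responsibility of Process III: 0.0115709 / 0.187783 ≈ 0.0616

0.0616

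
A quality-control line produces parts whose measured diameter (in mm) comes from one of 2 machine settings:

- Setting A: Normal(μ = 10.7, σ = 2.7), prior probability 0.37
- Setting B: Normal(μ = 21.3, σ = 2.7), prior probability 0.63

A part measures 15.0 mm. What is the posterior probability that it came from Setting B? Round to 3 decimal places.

0.285

Posterior ∝ prior × likelihood, so P(k | x) ∝ π_k f_k(x); normalise over all components.
Normal densities:
  f_A = 0.0415704
  f_B = 0.00971181
Weight by the priors:
  π_A·f_A = 0.37 × 0.0415704 = 0.0153811
  π_B·f_B = 0.63 × 0.00971181 = 0.00611844
Denominator: 0.0153811 + 0.00611844 = 0.0214995
P(Setting B | 15.0 mm) = 0.00611844 / 0.0214995 ≈ 0.285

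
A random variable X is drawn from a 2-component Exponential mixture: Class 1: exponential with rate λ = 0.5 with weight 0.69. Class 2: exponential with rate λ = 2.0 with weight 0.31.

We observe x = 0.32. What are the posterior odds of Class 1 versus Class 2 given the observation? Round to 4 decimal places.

Posterior odds = (π_i f_i(x)) / (π_j f_j(x)); the normalising sum cancels.
Evaluate each component's likelihood at the observed value:
  p_1 = 0.426072
  p_2 = 1.05458
Odds = (0.69/0.31) × (0.426072/1.05458) = 2.22581 × 0.404019 ≈ 0.8993

0.8993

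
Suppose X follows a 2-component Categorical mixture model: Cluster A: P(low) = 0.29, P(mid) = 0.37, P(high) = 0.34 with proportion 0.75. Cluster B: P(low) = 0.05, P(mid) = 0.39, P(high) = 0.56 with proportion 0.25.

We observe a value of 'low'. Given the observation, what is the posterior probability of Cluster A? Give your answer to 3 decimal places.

0.946

Apply Bayes' rule: the posterior for each component is proportional to its prior times its likelihood at x.
Categorical probabilities:
  p_A = P(low | comp) = 0.29
  p_B = P(low | comp) = 0.05
Multiply by the mixture weights:
  P(Z=A)·p_A = 0.75 × 0.29 = 0.2175
  P(Z=B)·p_B = 0.25 × 0.05 = 0.0125
Denominator: 0.2175 + 0.0125 = 0.23
So the posterior for Cluster A is 0.2175 / 0.23 ≈ 0.946.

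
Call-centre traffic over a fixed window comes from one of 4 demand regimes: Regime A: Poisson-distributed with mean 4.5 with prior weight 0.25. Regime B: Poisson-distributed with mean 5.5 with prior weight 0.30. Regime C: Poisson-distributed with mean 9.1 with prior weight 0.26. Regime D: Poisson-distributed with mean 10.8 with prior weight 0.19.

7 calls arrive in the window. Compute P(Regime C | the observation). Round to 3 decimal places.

P(component k | x) = π_k·f_k(x) / marginal(x), where marginal(x) = Σ_j π_j·f_j(x).
Evaluate each component's likelihood at the observed value:
  p_A = e^(−4.5)·4.5^7/7! = 0.0823629
  p_B = e^(−5.5)·5.5^7/7! = 0.123449
  p_C = e^(−9.1)·9.1^7/7! = 0.114493
  p_D = e^(−10.8)·10.8^7/7! = 0.0693674
Prior × likelihood for each component:
  π_A·p_A = 0.25 × 0.0823629 = 0.0205907
  π_B·p_B = 0.30 × 0.123449 = 0.0370348
  π_C·p_C = 0.26 × 0.114493 = 0.0297682
  π_D·p_D = 0.19 × 0.0693674 = 0.0131798
Denominator: 0.0205907 + 0.0370348 + 0.0297682 + 0.0131798 = 0.100574
So the posterior for Regime C is 0.0297682 / 0.100574 ≈ 0.296.

0.296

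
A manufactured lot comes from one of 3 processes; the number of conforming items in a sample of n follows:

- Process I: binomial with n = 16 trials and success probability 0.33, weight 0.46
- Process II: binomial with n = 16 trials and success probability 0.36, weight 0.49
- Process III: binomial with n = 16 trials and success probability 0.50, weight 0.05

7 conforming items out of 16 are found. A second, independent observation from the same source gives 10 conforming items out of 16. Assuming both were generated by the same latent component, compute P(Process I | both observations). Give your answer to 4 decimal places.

The responsibility of component k is π_k f_k(x) divided by Σ_j π_j f_j(x).
Since both observations come from the same component, the likelihood for component k is f_k(x₁)·f_k(x₂).
  f_I = [0.132647] × [0.0110946] = 0.00147167
  f_II = [0.161497] × [0.02012] = 0.00324932
  f_III = [0.174561] × [0.122192] = 0.02133
Multiply by the mixture weights:
  π_I·f_I = 0.46 × 0.00147167 = 0.000676966
  π_II·f_II = 0.49 × 0.00324932 = 0.00159217
  π_III·f_III = 0.05 × 0.02133 = 0.0010665
Denominator: 0.000676966 + 0.00159217 + 0.0010665 = 0.00333563
P(Process I | x) ≈ 0.2029

0.2029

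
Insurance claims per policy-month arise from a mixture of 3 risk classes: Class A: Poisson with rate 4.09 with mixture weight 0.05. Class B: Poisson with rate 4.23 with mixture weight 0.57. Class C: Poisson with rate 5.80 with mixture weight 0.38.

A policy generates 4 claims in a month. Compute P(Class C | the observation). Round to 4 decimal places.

By Bayes' theorem, P(k | x) = π_k f_k(x) / Σ_j π_j f_j(x).
Poisson probabilities:
  p_A = e^(−4.09)·4.09^4/4! = 0.195172
  p_B = e^(−4.23)·4.23^4/4! = 0.194126
  p_C = e^(−5.80)·5.80^4/4! = 0.142755
Multiply by the mixture weights:
  π_A·p_A = 0.05 × 0.195172 = 0.0097586
  π_B·p_B = 0.57 × 0.194126 = 0.110652
  π_C·p_C = 0.38 × 0.142755 = 0.0542471
Sum: 0.0097586 + 0.110652 + 0.0542471 = 0.174658
P(Class C | x) ≈ 0.3106

0.3106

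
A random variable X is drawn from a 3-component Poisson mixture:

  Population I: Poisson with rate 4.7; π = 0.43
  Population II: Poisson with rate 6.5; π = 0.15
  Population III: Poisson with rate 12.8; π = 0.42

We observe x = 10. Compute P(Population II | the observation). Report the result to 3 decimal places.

The responsibility of component k is π_k f_k(x) divided by Σ_j π_j f_j(x).
Poisson probabilities:
  L_I = e^(−4.7)·4.7^10/10! = 0.0131835
  L_II = e^(−6.5)·6.5^10/10! = 0.0557772
  L_III = e^(−12.8)·12.8^10/10! = 0.0898188
Prior × likelihood for each component:
  π_I·L_I = 0.43 × 0.0131835 = 0.00566891
  π_II·L_II = 0.15 × 0.0557772 = 0.00836657
  π_III·L_III = 0.42 × 0.0898188 = 0.0377239
Denominator: 0.00566891 + 0.00836657 + 0.0377239 = 0.0517594
Responsibility of Population II: 0.00836657 / 0.0517594 ≈ 0.162

0.162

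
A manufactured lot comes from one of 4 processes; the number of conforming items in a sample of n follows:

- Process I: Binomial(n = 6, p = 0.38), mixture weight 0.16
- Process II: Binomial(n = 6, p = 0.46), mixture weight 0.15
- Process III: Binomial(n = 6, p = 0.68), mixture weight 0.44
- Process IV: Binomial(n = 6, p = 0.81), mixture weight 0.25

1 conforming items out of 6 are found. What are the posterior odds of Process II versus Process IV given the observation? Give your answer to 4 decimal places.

63.1866

Only the two components matter; the odds are (π_i f_i(x)) / (π_j f_j(x)).
Component likelihoods at x = 1 conforming items out of 6:
  f_I = 0.208878
  f_II = 0.12673
  f_III = 0.0136902
  f_IV = 0.00120338
Posterior odds = (π_II·f_II) / (π_IV·f_IV) = (0.15·0.12673) / (0.25·0.00120338) = 0.0190094 / 0.000300846 ≈ 63.1866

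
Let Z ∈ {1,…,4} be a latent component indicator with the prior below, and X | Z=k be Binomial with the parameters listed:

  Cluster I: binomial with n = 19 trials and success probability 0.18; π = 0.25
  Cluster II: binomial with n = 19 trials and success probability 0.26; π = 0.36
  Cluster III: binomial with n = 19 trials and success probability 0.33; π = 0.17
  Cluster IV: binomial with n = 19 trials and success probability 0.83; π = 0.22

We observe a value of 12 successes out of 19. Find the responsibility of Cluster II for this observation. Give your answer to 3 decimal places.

0.035

By Bayes' theorem, P(k | x) = π_k f_k(x) / Σ_j π_j f_j(x).
Component likelihoods at x = 12 successes out of 19:
  f_I = 1.4531e-05
  f_II = 0.000584291
  f_III = 0.00509352
  f_IV = 0.0221007
Multiply by the mixture weights:
  π_I·f_I = 0.25 × 1.4531e-05 = 3.63274e-06
  π_II·f_II = 0.36 × 0.000584291 = 0.000210345
  π_III·f_III = 0.17 × 0.00509352 = 0.000865898
  π_IV·f_IV = 0.22 × 0.0221007 = 0.00486216
Normaliser: 3.63274e-06 + 0.000210345 + 0.000865898 + 0.00486216 = 0.00594204
Responsibility of Cluster II: 0.000210345 / 0.00594204 ≈ 0.035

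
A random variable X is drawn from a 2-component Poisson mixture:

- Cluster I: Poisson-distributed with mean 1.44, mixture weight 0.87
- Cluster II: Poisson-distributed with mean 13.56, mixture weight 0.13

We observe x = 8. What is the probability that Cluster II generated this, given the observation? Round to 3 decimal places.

Apply Bayes' rule: the posterior for each component is proportional to its prior times its likelihood at x.
Evaluate each component's likelihood at the observed value:
  L_I = 0.000108641
  L_II = 0.0366036
Unnormalised posteriors:
  π_I·L_I = 0.87 × 0.000108641 = 9.4518e-05
  π_II·L_II = 0.13 × 0.0366036 = 0.00475847
Sum: 9.4518e-05 + 0.00475847 = 0.00485299
P(Cluster II | the observation) ≈ 0.981

0.981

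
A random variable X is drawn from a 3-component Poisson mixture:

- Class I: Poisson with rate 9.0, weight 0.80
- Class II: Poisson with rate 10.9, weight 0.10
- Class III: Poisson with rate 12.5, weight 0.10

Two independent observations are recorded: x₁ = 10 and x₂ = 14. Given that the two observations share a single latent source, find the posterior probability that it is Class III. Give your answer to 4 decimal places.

0.1915

By Bayes' theorem, P(k | x) = π_k f_k(x) / Σ_j π_j f_j(x).
Since both observations come from the same component, the likelihood for component k is f_k(x₁)·f_k(x₂).
  p_I = [0.11858] × [0.0323844] = 0.00384015
  p_II = [0.120418] × [0.0707543] = 0.0085201
  p_III = [0.0956436] × [0.0971965] = 0.00929623
Unnormalised posteriors:
  π_I·p_I = 0.80 × 0.00384015 = 0.00307212
  π_II·p_II = 0.10 × 0.0085201 = 0.00085201
  π_III·p_III = 0.10 × 0.00929623 = 0.000929623
Denominator: 0.00307212 + 0.00085201 + 0.000929623 = 0.00485375
P(Class III | x₁, x₂) ≈ 0.1915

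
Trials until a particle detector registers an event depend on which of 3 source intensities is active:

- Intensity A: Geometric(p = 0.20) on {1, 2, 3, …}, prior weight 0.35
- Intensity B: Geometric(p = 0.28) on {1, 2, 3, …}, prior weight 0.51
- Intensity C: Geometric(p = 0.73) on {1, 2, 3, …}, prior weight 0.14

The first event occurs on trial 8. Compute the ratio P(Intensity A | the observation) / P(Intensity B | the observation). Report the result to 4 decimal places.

1.0249

The posterior odds equal the prior odds times the likelihood ratio: (P(Z=i)/P(Z=j))·(f_i(x)/f_j(x)).
Component likelihoods at x = 8:
  f_A = 0.20·(1−0.20)^7 = 0.20·0.209715 = 0.041943
  f_B = 0.28·(1−0.28)^7 = 0.28·0.100306 = 0.0280857
  f_C = 0.73·(1−0.73)^7 = 0.73·0.000104604 = 7.63606e-05
Posterior odds = (P(Z=A)·f_A) / (P(Z=B)·f_B) = (0.35·0.041943) / (0.51·0.0280857) = 0.0146801 / 0.0143237 ≈ 1.0249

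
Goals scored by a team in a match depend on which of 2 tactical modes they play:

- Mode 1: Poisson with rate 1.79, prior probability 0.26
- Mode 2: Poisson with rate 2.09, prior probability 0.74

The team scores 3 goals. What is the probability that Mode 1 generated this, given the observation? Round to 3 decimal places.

0.230

P(component k | x) = π_k·f_k(x) / marginal(x), where marginal(x) = Σ_j π_j·f_j(x).
Poisson probabilities:
  f_1 = 0.159596
  f_2 = 0.188197
Unnormalised posteriors:
  π_1·f_1 = 0.26 × 0.159596 = 0.0414948
  π_2·f_2 = 0.74 × 0.188197 = 0.139266
Sum: 0.0414948 + 0.139266 = 0.18076
P(Mode 1 | 3 goals) ≈ 0.230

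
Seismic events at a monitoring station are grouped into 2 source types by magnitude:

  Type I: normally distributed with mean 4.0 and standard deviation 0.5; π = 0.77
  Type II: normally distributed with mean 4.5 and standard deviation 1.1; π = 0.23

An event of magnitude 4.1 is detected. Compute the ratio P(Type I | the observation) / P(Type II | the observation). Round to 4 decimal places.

7.7128

The posterior odds equal the prior odds times the likelihood ratio: (π_i/π_j)·(f_i(x)/f_j(x)).
Component likelihoods at x = 4.1:
  p_I = (1/(0.5·√(2π)))·exp(−(4.1−4.0)²/(2·0.5²)) = 0.797885·exp(-0.02000) = 0.782085
  p_II = (1/(1.1·√(2π)))·exp(−(4.1−4.5)²/(2·1.1²)) = 0.362675·exp(-0.06612) = 0.339472
Posterior odds = (π_I·p_I) / (π_II·p_II) = (0.77·0.782085) / (0.23·0.339472) = 0.602206 / 0.0780785 ≈ 7.7128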